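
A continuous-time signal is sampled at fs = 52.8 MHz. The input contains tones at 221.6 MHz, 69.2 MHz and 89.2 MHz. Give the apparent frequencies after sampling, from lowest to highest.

10.4 MHz, 16.4 MHz

fs/2 = 26.4 MHz.
221.6 MHz mod fs = 10.4 MHz.
10.4 MHz ≤ fs/2 = 26.4 MHz, appears at 10.4 MHz.
69.2 MHz mod fs = 16.4 MHz.
16.4 MHz ≤ fs/2 = 26.4 MHz, appears at 16.4 MHz.
89.2 MHz mod fs = 36.4 MHz.
36.4 MHz > fs/2 = 26.4 MHz, folds to fs − 36.4 MHz = 16.4 MHz.
Distinct values: {10.4 MHz, 16.4 MHz}.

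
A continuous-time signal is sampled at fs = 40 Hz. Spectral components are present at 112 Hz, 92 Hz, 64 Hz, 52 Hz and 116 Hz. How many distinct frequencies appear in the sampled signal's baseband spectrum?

4

fs/2 = 20 Hz.
112 Hz mod fs = 32 Hz.
32 Hz > fs/2 = 20 Hz, folds to fs − 32 Hz = 8 Hz.
92 Hz mod fs = 12 Hz.
12 Hz ≤ fs/2 = 20 Hz, appears at 12 Hz.
64 Hz mod fs = 24 Hz.
24 Hz > fs/2 = 20 Hz, folds to fs − 24 Hz = 16 Hz.
52 Hz mod fs = 12 Hz.
12 Hz ≤ fs/2 = 20 Hz, appears at 12 Hz.
116 Hz mod fs = 36 Hz.
36 Hz > fs/2 = 20 Hz, folds to fs − 36 Hz = 4 Hz.
Distinct values: {4 Hz, 8 Hz, 12 Hz, 16 Hz} → 4.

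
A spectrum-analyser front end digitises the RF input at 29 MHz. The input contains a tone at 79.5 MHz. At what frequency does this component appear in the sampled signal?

79.5 MHz mod fs = 21.5 MHz.
21.5 MHz > fs/2 = 14.5 MHz, folds to fs − 21.5 MHz = 7.5 MHz.

7.5 MHz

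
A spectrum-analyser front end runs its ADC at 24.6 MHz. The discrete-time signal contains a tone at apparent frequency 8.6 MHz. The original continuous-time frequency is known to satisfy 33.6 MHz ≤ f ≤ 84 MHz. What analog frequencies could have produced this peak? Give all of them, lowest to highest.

Frequencies that alias to 8.6 MHz are k·fs ± 8.6 MHz for integer k ≥ 0.
k=0: 8.6 MHz.
k=1: 16 MHz, 33.2 MHz.
k=2: 40.6 MHz, 57.8 MHz.
k=3: 65.2 MHz, 82.4 MHz.
k=4: 89.8 MHz, 107 MHz.
Within [33.6 MHz, 84 MHz]: 40.6 MHz, 57.8 MHz, 65.2 MHz, 82.4 MHz.

40.6 MHz, 57.8 MHz, 65.2 MHz, 82.4 MHz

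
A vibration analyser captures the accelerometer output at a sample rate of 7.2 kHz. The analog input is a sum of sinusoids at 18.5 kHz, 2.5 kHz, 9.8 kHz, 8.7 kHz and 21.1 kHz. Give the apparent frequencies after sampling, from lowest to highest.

fs/2 = 3.6 kHz.
18.5 kHz mod fs = 4.1 kHz.
4.1 kHz > fs/2 = 3.6 kHz, folds to fs − 4.1 kHz = 3.1 kHz.
2.5 kHz ≤ fs/2 = 3.6 kHz, passes unchanged.
9.8 kHz mod fs = 2.6 kHz.
2.6 kHz ≤ fs/2 = 3.6 kHz, appears at 2.6 kHz.
8.7 kHz mod fs = 1.5 kHz.
1.5 kHz ≤ fs/2 = 3.6 kHz, appears at 1.5 kHz.
21.1 kHz mod fs = 6.7 kHz.
6.7 kHz > fs/2 = 3.6 kHz, folds to fs − 6.7 kHz = 0.5 kHz.
Distinct values: {0.5 kHz, 1.5 kHz, 2.5 kHz, 2.6 kHz, 3.1 kHz}.

0.5 kHz, 1.5 kHz, 2.5 kHz, 2.6 kHz, 3.1 kHz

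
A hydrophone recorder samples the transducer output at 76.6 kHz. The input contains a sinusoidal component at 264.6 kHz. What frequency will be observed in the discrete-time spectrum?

34.8 kHz

264.6 kHz mod fs = 34.8 kHz.
34.8 kHz ≤ fs/2 = 38.3 kHz, appears at 34.8 kHz.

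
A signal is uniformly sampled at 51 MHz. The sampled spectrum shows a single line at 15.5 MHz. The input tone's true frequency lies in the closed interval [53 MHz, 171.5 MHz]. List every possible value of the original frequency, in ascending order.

Frequencies that alias to 15.5 MHz are k·fs ± 15.5 MHz for integer k ≥ 0.
k=0: 15.5 MHz.
k=1: 35.5 MHz, 66.5 MHz.
k=2: 86.5 MHz, 117.5 MHz.
k=3: 137.5 MHz, 168.5 MHz.
k=4: 188.5 MHz, 219.5 MHz.
Within [53 MHz, 171.5 MHz]: 66.5 MHz, 86.5 MHz, 117.5 MHz, 137.5 MHz, 168.5 MHz.

66.5 MHz, 86.5 MHz, 117.5 MHz, 137.5 MHz, 168.5 MHz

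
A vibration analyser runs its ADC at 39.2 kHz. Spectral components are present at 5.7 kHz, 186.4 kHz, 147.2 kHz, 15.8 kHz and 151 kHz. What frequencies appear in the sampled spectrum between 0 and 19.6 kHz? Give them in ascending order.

5.7 kHz, 5.8 kHz, 9.6 kHz, 15.8 kHz

fs/2 = 19.6 kHz.
5.7 kHz ≤ fs/2 = 19.6 kHz, passes unchanged.
186.4 kHz mod fs = 29.6 kHz.
29.6 kHz > fs/2 = 19.6 kHz, folds to fs − 29.6 kHz = 9.6 kHz.
147.2 kHz mod fs = 29.6 kHz.
29.6 kHz > fs/2 = 19.6 kHz, folds to fs − 29.6 kHz = 9.6 kHz.
15.8 kHz ≤ fs/2 = 19.6 kHz, passes unchanged.
151 kHz mod fs = 33.4 kHz.
33.4 kHz > fs/2 = 19.6 kHz, folds to fs − 33.4 kHz = 5.8 kHz.
Distinct values: {5.7 kHz, 5.8 kHz, 9.6 kHz, 15.8 kHz}.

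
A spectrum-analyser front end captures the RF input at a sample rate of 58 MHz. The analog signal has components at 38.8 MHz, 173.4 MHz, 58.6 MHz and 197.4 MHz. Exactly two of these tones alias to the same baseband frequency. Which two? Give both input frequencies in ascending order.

fs/2 = 29 MHz.
38.8 MHz > fs/2 = 29 MHz, folds to fs − 38.8 MHz = 19.2 MHz.
173.4 MHz mod fs = 57.4 MHz.
57.4 MHz > fs/2 = 29 MHz, folds to fs − 57.4 MHz = 0.6 MHz.
58.6 MHz mod fs = 0.6 MHz.
0.6 MHz ≤ fs/2 = 29 MHz, appears at 0.6 MHz.
197.4 MHz mod fs = 23.4 MHz.
23.4 MHz ≤ fs/2 = 29 MHz, appears at 23.4 MHz.
58.6 MHz and 173.4 MHz both map to 0.6 MHz.

58.6 MHz, 173.4 MHz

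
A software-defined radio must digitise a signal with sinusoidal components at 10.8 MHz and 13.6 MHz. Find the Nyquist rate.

27.2 MHz

Highest-frequency component: 13.6 MHz.
Nyquist rate = 2 × 13.6 MHz = 27.2 MHz.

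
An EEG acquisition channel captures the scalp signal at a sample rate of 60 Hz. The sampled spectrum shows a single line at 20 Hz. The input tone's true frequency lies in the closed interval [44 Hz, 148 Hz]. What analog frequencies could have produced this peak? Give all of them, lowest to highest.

Frequencies that alias to 20 Hz are k·fs ± 20 Hz for integer k ≥ 0.
k=0: 20 Hz.
k=1: 40 Hz, 80 Hz.
k=2: 100 Hz, 140 Hz.
k=3: 160 Hz, 200 Hz.
Within [44 Hz, 148 Hz]: 80 Hz, 100 Hz, 140 Hz.

80 Hz, 100 Hz, 140 Hz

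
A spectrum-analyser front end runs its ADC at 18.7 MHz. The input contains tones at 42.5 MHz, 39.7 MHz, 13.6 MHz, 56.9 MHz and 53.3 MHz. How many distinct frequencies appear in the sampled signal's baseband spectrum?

fs/2 = 9.35 MHz.
42.5 MHz mod fs = 5.1 MHz.
5.1 MHz ≤ fs/2 = 9.35 MHz, appears at 5.1 MHz.
39.7 MHz mod fs = 2.3 MHz.
2.3 MHz ≤ fs/2 = 9.35 MHz, appears at 2.3 MHz.
13.6 MHz > fs/2 = 9.35 MHz, folds to fs − 13.6 MHz = 5.1 MHz.
56.9 MHz mod fs = 0.8 MHz.
0.8 MHz ≤ fs/2 = 9.35 MHz, appears at 0.8 MHz.
53.3 MHz mod fs = 15.9 MHz.
15.9 MHz > fs/2 = 9.35 MHz, folds to fs − 15.9 MHz = 2.8 MHz.
Distinct values: {0.8 MHz, 2.3 MHz, 2.8 MHz, 5.1 MHz} → 4.

4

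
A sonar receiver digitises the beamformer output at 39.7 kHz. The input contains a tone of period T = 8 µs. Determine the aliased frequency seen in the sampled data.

5.9 kHz

T = 8 µs → f = 1/T = 125 kHz.
125 kHz mod fs = 5.9 kHz.
5.9 kHz ≤ fs/2 = 19.85 kHz, appears at 5.9 kHz.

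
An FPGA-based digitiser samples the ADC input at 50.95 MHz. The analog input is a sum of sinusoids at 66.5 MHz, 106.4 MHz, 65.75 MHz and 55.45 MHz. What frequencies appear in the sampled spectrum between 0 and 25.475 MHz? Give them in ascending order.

fs/2 = 25.475 MHz.
66.5 MHz mod fs = 15.55 MHz.
15.55 MHz ≤ fs/2 = 25.475 MHz, appears at 15.55 MHz.
106.4 MHz mod fs = 4.5 MHz.
4.5 MHz ≤ fs/2 = 25.475 MHz, appears at 4.5 MHz.
65.75 MHz mod fs = 14.8 MHz.
14.8 MHz ≤ fs/2 = 25.475 MHz, appears at 14.8 MHz.
55.45 MHz mod fs = 4.5 MHz.
4.5 MHz ≤ fs/2 = 25.475 MHz, appears at 4.5 MHz.
Distinct values: {4.5 MHz, 14.8 MHz, 15.55 MHz}.

4.5 MHz, 14.8 MHz, 15.55 MHz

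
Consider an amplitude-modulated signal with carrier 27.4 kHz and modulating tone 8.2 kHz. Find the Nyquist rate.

AM sidebands sit at fc ± fm = 19.2 kHz and 35.6 kHz.
Highest-frequency component: 35.6 kHz.
Nyquist rate = 2 × 35.6 kHz = 71.2 kHz.

71.2 kHz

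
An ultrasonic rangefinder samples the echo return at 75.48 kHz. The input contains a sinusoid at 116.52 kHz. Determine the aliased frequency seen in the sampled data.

116.52 kHz mod fs = 41.04 kHz.
41.04 kHz > fs/2 = 37.74 kHz, folds to fs − 41.04 kHz = 34.44 kHz.

34.44 kHz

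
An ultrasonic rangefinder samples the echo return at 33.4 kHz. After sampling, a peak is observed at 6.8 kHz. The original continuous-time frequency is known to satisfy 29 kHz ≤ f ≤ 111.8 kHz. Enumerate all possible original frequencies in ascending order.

Frequencies that alias to 6.8 kHz are k·fs ± 6.8 kHz for integer k ≥ 0.
k=0: 6.8 kHz.
k=1: 26.6 kHz, 40.2 kHz.
k=2: 60 kHz, 73.6 kHz.
k=3: 93.4 kHz, 107 kHz.
k=4: 126.8 kHz, 140.4 kHz.
Within [29 kHz, 111.8 kHz]: 40.2 kHz, 60 kHz, 73.6 kHz, 93.4 kHz, 107 kHz.

40.2 kHz, 60 kHz, 73.6 kHz, 93.4 kHz, 107 kHz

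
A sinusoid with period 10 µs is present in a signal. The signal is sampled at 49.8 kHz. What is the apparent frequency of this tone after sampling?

0.4 kHz

T = 10 µs → f = 1/T = 100 kHz.
100 kHz mod fs = 0.4 kHz.
0.4 kHz ≤ fs/2 = 24.9 kHz, appears at 0.4 kHz.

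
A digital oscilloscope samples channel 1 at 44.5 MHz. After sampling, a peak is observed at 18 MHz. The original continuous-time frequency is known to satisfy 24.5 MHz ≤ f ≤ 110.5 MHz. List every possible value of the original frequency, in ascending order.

26.5 MHz, 62.5 MHz, 71 MHz, 107 MHz

Frequencies that alias to 18 MHz are k·fs ± 18 MHz for integer k ≥ 0.
k=0: 18 MHz.
k=1: 26.5 MHz, 62.5 MHz.
k=2: 71 MHz, 107 MHz.
k=3: 115.5 MHz, 151.5 MHz.
Within [24.5 MHz, 110.5 MHz]: 26.5 MHz, 62.5 MHz, 71 MHz, 107 MHz.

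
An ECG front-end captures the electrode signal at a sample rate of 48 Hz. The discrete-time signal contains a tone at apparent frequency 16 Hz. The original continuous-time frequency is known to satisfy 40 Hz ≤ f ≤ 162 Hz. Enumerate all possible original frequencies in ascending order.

Frequencies that alias to 16 Hz are k·fs ± 16 Hz for integer k ≥ 0.
k=0: 16 Hz.
k=1: 32 Hz, 64 Hz.
k=2: 80 Hz, 112 Hz.
k=3: 128 Hz, 160 Hz.
k=4: 176 Hz, 208 Hz.
Within [40 Hz, 162 Hz]: 64 Hz, 80 Hz, 112 Hz, 128 Hz, 160 Hz.

64 Hz, 80 Hz, 112 Hz, 128 Hz, 160 Hz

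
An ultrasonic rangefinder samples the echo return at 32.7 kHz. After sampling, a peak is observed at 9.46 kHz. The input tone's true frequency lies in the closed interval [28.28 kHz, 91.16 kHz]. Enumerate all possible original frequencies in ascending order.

42.16 kHz, 55.94 kHz, 74.86 kHz, 88.64 kHz

Frequencies that alias to 9.46 kHz are k·fs ± 9.46 kHz for integer k ≥ 0.
k=0: 9.46 kHz.
k=1: 23.24 kHz, 42.16 kHz.
k=2: 55.94 kHz, 74.86 kHz.
k=3: 88.64 kHz, 107.56 kHz.
k=4: 121.34 kHz, 140.26 kHz.
Within [28.28 kHz, 91.16 kHz]: 42.16 kHz, 55.94 kHz, 74.86 kHz, 88.64 kHz.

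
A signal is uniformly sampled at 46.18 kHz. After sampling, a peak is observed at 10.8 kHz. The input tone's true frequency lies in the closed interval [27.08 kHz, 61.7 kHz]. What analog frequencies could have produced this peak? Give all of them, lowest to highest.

35.38 kHz, 56.98 kHz

Frequencies that alias to 10.8 kHz are k·fs ± 10.8 kHz for integer k ≥ 0.
k=0: 10.8 kHz.
k=1: 35.38 kHz, 56.98 kHz.
k=2: 81.56 kHz, 103.16 kHz.
Within [27.08 kHz, 61.7 kHz]: 35.38 kHz, 56.98 kHz.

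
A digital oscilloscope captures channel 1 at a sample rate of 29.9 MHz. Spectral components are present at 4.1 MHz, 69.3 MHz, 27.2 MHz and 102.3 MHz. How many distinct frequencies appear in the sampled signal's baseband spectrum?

4

fs/2 = 14.95 MHz.
4.1 MHz ≤ fs/2 = 14.95 MHz, passes unchanged.
69.3 MHz mod fs = 9.5 MHz.
9.5 MHz ≤ fs/2 = 14.95 MHz, appears at 9.5 MHz.
27.2 MHz > fs/2 = 14.95 MHz, folds to fs − 27.2 MHz = 2.7 MHz.
102.3 MHz mod fs = 12.6 MHz.
12.6 MHz ≤ fs/2 = 14.95 MHz, appears at 12.6 MHz.
Distinct values: {2.7 MHz, 4.1 MHz, 9.5 MHz, 12.6 MHz} → 4.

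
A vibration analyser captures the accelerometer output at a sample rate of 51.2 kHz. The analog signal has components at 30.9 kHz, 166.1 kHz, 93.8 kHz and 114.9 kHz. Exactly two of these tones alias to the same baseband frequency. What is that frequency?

12.5 kHz

fs/2 = 25.6 kHz.
30.9 kHz > fs/2 = 25.6 kHz, folds to fs − 30.9 kHz = 20.3 kHz.
166.1 kHz mod fs = 12.5 kHz.
12.5 kHz ≤ fs/2 = 25.6 kHz, appears at 12.5 kHz.
93.8 kHz mod fs = 42.6 kHz.
42.6 kHz > fs/2 = 25.6 kHz, folds to fs − 42.6 kHz = 8.6 kHz.
114.9 kHz mod fs = 12.5 kHz.
12.5 kHz ≤ fs/2 = 25.6 kHz, appears at 12.5 kHz.
114.9 kHz and 166.1 kHz both map to 12.5 kHz.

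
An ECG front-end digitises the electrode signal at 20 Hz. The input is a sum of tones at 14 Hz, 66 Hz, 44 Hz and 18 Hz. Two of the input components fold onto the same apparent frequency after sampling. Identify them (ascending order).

fs/2 = 10 Hz.
14 Hz > fs/2 = 10 Hz, folds to fs − 14 Hz = 6 Hz.
66 Hz mod fs = 6 Hz.
6 Hz ≤ fs/2 = 10 Hz, appears at 6 Hz.
44 Hz mod fs = 4 Hz.
4 Hz ≤ fs/2 = 10 Hz, appears at 4 Hz.
18 Hz > fs/2 = 10 Hz, folds to fs − 18 Hz = 2 Hz.
14 Hz and 66 Hz both map to 6 Hz.

14 Hz, 66 Hz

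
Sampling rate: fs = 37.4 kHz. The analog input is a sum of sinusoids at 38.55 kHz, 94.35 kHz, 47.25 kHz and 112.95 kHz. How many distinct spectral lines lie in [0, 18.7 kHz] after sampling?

4

fs/2 = 18.7 kHz.
38.55 kHz mod fs = 1.15 kHz.
1.15 kHz ≤ fs/2 = 18.7 kHz, appears at 1.15 kHz.
94.35 kHz mod fs = 19.55 kHz.
19.55 kHz > fs/2 = 18.7 kHz, folds to fs − 19.55 kHz = 17.85 kHz.
47.25 kHz mod fs = 9.85 kHz.
9.85 kHz ≤ fs/2 = 18.7 kHz, appears at 9.85 kHz.
112.95 kHz mod fs = 0.75 kHz.
0.75 kHz ≤ fs/2 = 18.7 kHz, appears at 0.75 kHz.
Distinct values: {0.75 kHz, 1.15 kHz, 9.85 kHz, 17.85 kHz} → 4.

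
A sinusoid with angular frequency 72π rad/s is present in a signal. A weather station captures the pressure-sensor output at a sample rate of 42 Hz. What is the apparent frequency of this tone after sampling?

ω = 72π rad/s → f = ω/(2π) = 36 Hz.
36 Hz > fs/2 = 21 Hz, folds to fs − 36 Hz = 6 Hz.

6 Hz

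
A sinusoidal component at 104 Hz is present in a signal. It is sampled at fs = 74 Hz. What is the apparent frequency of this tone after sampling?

30 Hz

104 Hz mod fs = 30 Hz.
30 Hz ≤ fs/2 = 37 Hz, appears at 30 Hz.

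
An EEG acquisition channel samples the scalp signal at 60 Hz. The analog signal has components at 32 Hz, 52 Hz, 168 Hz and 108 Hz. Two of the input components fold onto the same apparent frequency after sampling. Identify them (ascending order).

108 Hz, 168 Hz

fs/2 = 30 Hz.
32 Hz > fs/2 = 30 Hz, folds to fs − 32 Hz = 28 Hz.
52 Hz > fs/2 = 30 Hz, folds to fs − 52 Hz = 8 Hz.
168 Hz mod fs = 48 Hz.
48 Hz > fs/2 = 30 Hz, folds to fs − 48 Hz = 12 Hz.
108 Hz mod fs = 48 Hz.
48 Hz > fs/2 = 30 Hz, folds to fs − 48 Hz = 12 Hz.
108 Hz and 168 Hz both map to 12 Hz.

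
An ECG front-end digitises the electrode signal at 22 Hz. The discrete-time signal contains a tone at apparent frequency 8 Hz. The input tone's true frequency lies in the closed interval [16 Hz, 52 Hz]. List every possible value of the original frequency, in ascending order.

Frequencies that alias to 8 Hz are k·fs ± 8 Hz for integer k ≥ 0.
k=0: 8 Hz.
k=1: 14 Hz, 30 Hz.
k=2: 36 Hz, 52 Hz.
k=3: 58 Hz, 74 Hz.
Within [16 Hz, 52 Hz]: 30 Hz, 36 Hz, 52 Hz.

30 Hz, 36 Hz, 52 Hz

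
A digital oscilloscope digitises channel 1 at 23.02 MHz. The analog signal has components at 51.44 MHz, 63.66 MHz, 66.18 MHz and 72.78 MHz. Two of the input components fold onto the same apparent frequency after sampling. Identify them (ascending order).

51.44 MHz, 63.66 MHz

fs/2 = 11.51 MHz.
51.44 MHz mod fs = 5.4 MHz.
5.4 MHz ≤ fs/2 = 11.51 MHz, appears at 5.4 MHz.
63.66 MHz mod fs = 17.62 MHz.
17.62 MHz > fs/2 = 11.51 MHz, folds to fs − 17.62 MHz = 5.4 MHz.
66.18 MHz mod fs = 20.14 MHz.
20.14 MHz > fs/2 = 11.51 MHz, folds to fs − 20.14 MHz = 2.88 MHz.
72.78 MHz mod fs = 3.72 MHz.
3.72 MHz ≤ fs/2 = 11.51 MHz, appears at 3.72 MHz.
51.44 MHz and 63.66 MHz both map to 5.4 MHz.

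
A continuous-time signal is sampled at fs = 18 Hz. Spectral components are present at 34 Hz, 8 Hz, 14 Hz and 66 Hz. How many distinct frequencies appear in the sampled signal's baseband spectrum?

4

fs/2 = 9 Hz.
34 Hz mod fs = 16 Hz.
16 Hz > fs/2 = 9 Hz, folds to fs − 16 Hz = 2 Hz.
8 Hz ≤ fs/2 = 9 Hz, passes unchanged.
14 Hz > fs/2 = 9 Hz, folds to fs − 14 Hz = 4 Hz.
66 Hz mod fs = 12 Hz.
12 Hz > fs/2 = 9 Hz, folds to fs − 12 Hz = 6 Hz.
Distinct values: {2 Hz, 4 Hz, 6 Hz, 8 Hz} → 4.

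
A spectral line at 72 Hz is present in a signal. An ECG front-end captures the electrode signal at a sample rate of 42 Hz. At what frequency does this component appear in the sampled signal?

12 Hz

72 Hz mod fs = 30 Hz.
30 Hz > fs/2 = 21 Hz, folds to fs − 30 Hz = 12 Hz.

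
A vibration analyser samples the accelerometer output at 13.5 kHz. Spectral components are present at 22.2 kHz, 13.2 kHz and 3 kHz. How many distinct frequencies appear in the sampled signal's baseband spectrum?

fs/2 = 6.75 kHz.
22.2 kHz mod fs = 8.7 kHz.
8.7 kHz > fs/2 = 6.75 kHz, folds to fs − 8.7 kHz = 4.8 kHz.
13.2 kHz > fs/2 = 6.75 kHz, folds to fs − 13.2 kHz = 0.3 kHz.
3 kHz ≤ fs/2 = 6.75 kHz, passes unchanged.
Distinct values: {0.3 kHz, 3 kHz, 4.8 kHz} → 3.

3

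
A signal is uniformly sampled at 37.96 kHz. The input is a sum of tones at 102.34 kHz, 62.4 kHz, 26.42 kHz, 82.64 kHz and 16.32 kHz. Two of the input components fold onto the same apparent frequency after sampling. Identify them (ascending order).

fs/2 = 18.98 kHz.
102.34 kHz mod fs = 26.42 kHz.
26.42 kHz > fs/2 = 18.98 kHz, folds to fs − 26.42 kHz = 11.54 kHz.
62.4 kHz mod fs = 24.44 kHz.
24.44 kHz > fs/2 = 18.98 kHz, folds to fs − 24.44 kHz = 13.52 kHz.
26.42 kHz > fs/2 = 18.98 kHz, folds to fs − 26.42 kHz = 11.54 kHz.
82.64 kHz mod fs = 6.72 kHz.
6.72 kHz ≤ fs/2 = 18.98 kHz, appears at 6.72 kHz.
16.32 kHz ≤ fs/2 = 18.98 kHz, passes unchanged.
26.42 kHz and 102.34 kHz both map to 11.54 kHz.

26.42 kHz, 102.34 kHz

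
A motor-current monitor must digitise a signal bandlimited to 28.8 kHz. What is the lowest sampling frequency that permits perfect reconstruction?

57.6 kHz

Nyquist rate = 2 × 28.8 kHz = 57.6 kHz.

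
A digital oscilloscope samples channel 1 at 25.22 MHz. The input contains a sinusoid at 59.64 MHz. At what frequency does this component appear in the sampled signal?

59.64 MHz mod fs = 9.2 MHz.
9.2 MHz ≤ fs/2 = 12.61 MHz, appears at 9.2 MHz.

9.2 MHz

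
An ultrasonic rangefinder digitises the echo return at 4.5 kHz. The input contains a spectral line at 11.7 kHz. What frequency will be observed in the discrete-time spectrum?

1.8 kHz

11.7 kHz mod fs = 2.7 kHz.
2.7 kHz > fs/2 = 2.25 kHz, folds to fs − 2.7 kHz = 1.8 kHz.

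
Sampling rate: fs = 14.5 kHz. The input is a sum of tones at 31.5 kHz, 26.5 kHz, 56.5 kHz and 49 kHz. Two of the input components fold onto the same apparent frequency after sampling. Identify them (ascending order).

fs/2 = 7.25 kHz.
31.5 kHz mod fs = 2.5 kHz.
2.5 kHz ≤ fs/2 = 7.25 kHz, appears at 2.5 kHz.
26.5 kHz mod fs = 12 kHz.
12 kHz > fs/2 = 7.25 kHz, folds to fs − 12 kHz = 2.5 kHz.
56.5 kHz mod fs = 13 kHz.
13 kHz > fs/2 = 7.25 kHz, folds to fs − 13 kHz = 1.5 kHz.
49 kHz mod fs = 5.5 kHz.
5.5 kHz ≤ fs/2 = 7.25 kHz, appears at 5.5 kHz.
26.5 kHz and 31.5 kHz both map to 2.5 kHz.

26.5 kHz, 31.5 kHz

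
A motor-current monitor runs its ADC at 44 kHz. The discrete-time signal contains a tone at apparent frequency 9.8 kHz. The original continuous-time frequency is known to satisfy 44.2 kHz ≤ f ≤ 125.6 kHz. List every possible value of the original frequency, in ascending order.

Frequencies that alias to 9.8 kHz are k·fs ± 9.8 kHz for integer k ≥ 0.
k=0: 9.8 kHz.
k=1: 34.2 kHz, 53.8 kHz.
k=2: 78.2 kHz, 97.8 kHz.
k=3: 122.2 kHz, 141.8 kHz.
k=4: 166.2 kHz, 185.8 kHz.
Within [44.2 kHz, 125.6 kHz]: 53.8 kHz, 78.2 kHz, 97.8 kHz, 122.2 kHz.

53.8 kHz, 78.2 kHz, 97.8 kHz, 122.2 kHz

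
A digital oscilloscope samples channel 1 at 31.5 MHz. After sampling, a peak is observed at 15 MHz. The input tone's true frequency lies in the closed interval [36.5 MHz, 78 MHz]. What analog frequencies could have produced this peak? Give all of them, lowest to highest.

Frequencies that alias to 15 MHz are k·fs ± 15 MHz for integer k ≥ 0.
k=0: 15 MHz.
k=1: 16.5 MHz, 46.5 MHz.
k=2: 48 MHz, 78 MHz.
k=3: 79.5 MHz, 109.5 MHz.
Within [36.5 MHz, 78 MHz]: 46.5 MHz, 48 MHz, 78 MHz.

46.5 MHz, 48 MHz, 78 MHz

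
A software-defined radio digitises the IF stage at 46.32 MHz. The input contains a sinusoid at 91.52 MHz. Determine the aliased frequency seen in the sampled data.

91.52 MHz mod fs = 45.2 MHz.
45.2 MHz > fs/2 = 23.16 MHz, folds to fs − 45.2 MHz = 1.12 MHz.

1.12 MHz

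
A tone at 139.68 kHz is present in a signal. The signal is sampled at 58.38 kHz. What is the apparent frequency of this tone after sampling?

22.92 kHz

139.68 kHz mod fs = 22.92 kHz.
22.92 kHz ≤ fs/2 = 29.19 kHz, appears at 22.92 kHz.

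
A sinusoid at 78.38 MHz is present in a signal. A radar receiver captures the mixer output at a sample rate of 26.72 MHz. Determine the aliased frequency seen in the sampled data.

1.78 MHz

78.38 MHz mod fs = 24.94 MHz.
24.94 MHz > fs/2 = 13.36 MHz, folds to fs − 24.94 MHz = 1.78 MHz.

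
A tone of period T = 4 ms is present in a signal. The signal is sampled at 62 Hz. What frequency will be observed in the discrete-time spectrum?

T = 4 ms → f = 1/T = 250 Hz.
250 Hz mod fs = 2 Hz.
2 Hz ≤ fs/2 = 31 Hz, appears at 2 Hz.

2 Hz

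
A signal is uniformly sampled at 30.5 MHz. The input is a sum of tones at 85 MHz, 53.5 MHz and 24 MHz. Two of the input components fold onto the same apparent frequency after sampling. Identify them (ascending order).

24 MHz, 85 MHz

fs/2 = 15.25 MHz.
85 MHz mod fs = 24 MHz.
24 MHz > fs/2 = 15.25 MHz, folds to fs − 24 MHz = 6.5 MHz.
53.5 MHz mod fs = 23 MHz.
23 MHz > fs/2 = 15.25 MHz, folds to fs − 23 MHz = 7.5 MHz.
24 MHz > fs/2 = 15.25 MHz, folds to fs − 24 MHz = 6.5 MHz.
24 MHz and 85 MHz both map to 6.5 MHz.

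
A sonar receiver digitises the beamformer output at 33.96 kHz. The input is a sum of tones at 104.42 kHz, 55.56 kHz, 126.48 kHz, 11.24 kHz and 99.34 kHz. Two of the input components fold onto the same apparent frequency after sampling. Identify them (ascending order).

99.34 kHz, 104.42 kHz

fs/2 = 16.98 kHz.
104.42 kHz mod fs = 2.54 kHz.
2.54 kHz ≤ fs/2 = 16.98 kHz, appears at 2.54 kHz.
55.56 kHz mod fs = 21.6 kHz.
21.6 kHz > fs/2 = 16.98 kHz, folds to fs − 21.6 kHz = 12.36 kHz.
126.48 kHz mod fs = 24.6 kHz.
24.6 kHz > fs/2 = 16.98 kHz, folds to fs − 24.6 kHz = 9.36 kHz.
11.24 kHz ≤ fs/2 = 16.98 kHz, passes unchanged.
99.34 kHz mod fs = 31.42 kHz.
31.42 kHz > fs/2 = 16.98 kHz, folds to fs − 31.42 kHz = 2.54 kHz.
99.34 kHz and 104.42 kHz both map to 2.54 kHz.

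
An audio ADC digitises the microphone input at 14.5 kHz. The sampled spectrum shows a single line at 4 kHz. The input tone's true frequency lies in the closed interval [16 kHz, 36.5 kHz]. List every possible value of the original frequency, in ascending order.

Frequencies that alias to 4 kHz are k·fs ± 4 kHz for integer k ≥ 0.
k=0: 4 kHz.
k=1: 10.5 kHz, 18.5 kHz.
k=2: 25 kHz, 33 kHz.
k=3: 39.5 kHz, 47.5 kHz.
Within [16 kHz, 36.5 kHz]: 18.5 kHz, 25 kHz, 33 kHz.

18.5 kHz, 25 kHz, 33 kHz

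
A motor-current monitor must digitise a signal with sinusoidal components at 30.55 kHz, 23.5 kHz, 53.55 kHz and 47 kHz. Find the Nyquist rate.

Highest-frequency component: 53.55 kHz.
Nyquist rate = 2 × 53.55 kHz = 107.1 kHz.

107.1 kHz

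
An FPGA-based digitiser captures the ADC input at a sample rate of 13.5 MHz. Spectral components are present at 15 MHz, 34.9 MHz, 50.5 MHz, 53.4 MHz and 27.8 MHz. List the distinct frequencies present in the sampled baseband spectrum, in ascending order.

0.6 MHz, 0.8 MHz, 1.5 MHz, 3.5 MHz, 5.6 MHz

fs/2 = 6.75 MHz.
15 MHz mod fs = 1.5 MHz.
1.5 MHz ≤ fs/2 = 6.75 MHz, appears at 1.5 MHz.
34.9 MHz mod fs = 7.9 MHz.
7.9 MHz > fs/2 = 6.75 MHz, folds to fs − 7.9 MHz = 5.6 MHz.
50.5 MHz mod fs = 10 MHz.
10 MHz > fs/2 = 6.75 MHz, folds to fs − 10 MHz = 3.5 MHz.
53.4 MHz mod fs = 12.9 MHz.
12.9 MHz > fs/2 = 6.75 MHz, folds to fs − 12.9 MHz = 0.6 MHz.
27.8 MHz mod fs = 0.8 MHz.
0.8 MHz ≤ fs/2 = 6.75 MHz, appears at 0.8 MHz.
Distinct values: {0.6 MHz, 0.8 MHz, 1.5 MHz, 3.5 MHz, 5.6 MHz}.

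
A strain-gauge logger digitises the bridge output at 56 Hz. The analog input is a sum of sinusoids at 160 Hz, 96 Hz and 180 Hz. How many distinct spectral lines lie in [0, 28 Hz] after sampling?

3

fs/2 = 28 Hz.
160 Hz mod fs = 48 Hz.
48 Hz > fs/2 = 28 Hz, folds to fs − 48 Hz = 8 Hz.
96 Hz mod fs = 40 Hz.
40 Hz > fs/2 = 28 Hz, folds to fs − 40 Hz = 16 Hz.
180 Hz mod fs = 12 Hz.
12 Hz ≤ fs/2 = 28 Hz, appears at 12 Hz.
Distinct values: {8 Hz, 12 Hz, 16 Hz} → 3.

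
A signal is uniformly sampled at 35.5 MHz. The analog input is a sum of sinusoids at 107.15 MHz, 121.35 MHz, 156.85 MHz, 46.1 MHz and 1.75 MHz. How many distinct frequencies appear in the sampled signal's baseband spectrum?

fs/2 = 17.75 MHz.
107.15 MHz mod fs = 0.65 MHz.
0.65 MHz ≤ fs/2 = 17.75 MHz, appears at 0.65 MHz.
121.35 MHz mod fs = 14.85 MHz.
14.85 MHz ≤ fs/2 = 17.75 MHz, appears at 14.85 MHz.
156.85 MHz mod fs = 14.85 MHz.
14.85 MHz ≤ fs/2 = 17.75 MHz, appears at 14.85 MHz.
46.1 MHz mod fs = 10.6 MHz.
10.6 MHz ≤ fs/2 = 17.75 MHz, appears at 10.6 MHz.
1.75 MHz ≤ fs/2 = 17.75 MHz, passes unchanged.
Distinct values: {0.65 MHz, 1.75 MHz, 10.6 MHz, 14.85 MHz} → 4.

4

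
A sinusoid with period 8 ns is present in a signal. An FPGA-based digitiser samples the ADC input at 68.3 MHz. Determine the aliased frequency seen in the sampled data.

11.6 MHz

T = 8 ns → f = 1/T = 125 MHz.
125 MHz mod fs = 56.7 MHz.
56.7 MHz > fs/2 = 34.15 MHz, folds to fs − 56.7 MHz = 11.6 MHz.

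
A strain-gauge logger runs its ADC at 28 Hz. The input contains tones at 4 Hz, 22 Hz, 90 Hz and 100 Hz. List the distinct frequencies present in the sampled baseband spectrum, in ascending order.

4 Hz, 6 Hz, 12 Hz

fs/2 = 14 Hz.
4 Hz ≤ fs/2 = 14 Hz, passes unchanged.
22 Hz > fs/2 = 14 Hz, folds to fs − 22 Hz = 6 Hz.
90 Hz mod fs = 6 Hz.
6 Hz ≤ fs/2 = 14 Hz, appears at 6 Hz.
100 Hz mod fs = 16 Hz.
16 Hz > fs/2 = 14 Hz, folds to fs − 16 Hz = 12 Hz.
Distinct values: {4 Hz, 6 Hz, 12 Hz}.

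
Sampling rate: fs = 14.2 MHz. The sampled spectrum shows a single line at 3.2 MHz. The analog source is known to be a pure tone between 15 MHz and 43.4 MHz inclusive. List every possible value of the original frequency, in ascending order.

Frequencies that alias to 3.2 MHz are k·fs ± 3.2 MHz for integer k ≥ 0.
k=0: 3.2 MHz.
k=1: 11 MHz, 17.4 MHz.
k=2: 25.2 MHz, 31.6 MHz.
k=3: 39.4 MHz, 45.8 MHz.
k=4: 53.6 MHz, 60 MHz.
Within [15 MHz, 43.4 MHz]: 17.4 MHz, 25.2 MHz, 31.6 MHz, 39.4 MHz.

17.4 MHz, 25.2 MHz, 31.6 MHz, 39.4 MHz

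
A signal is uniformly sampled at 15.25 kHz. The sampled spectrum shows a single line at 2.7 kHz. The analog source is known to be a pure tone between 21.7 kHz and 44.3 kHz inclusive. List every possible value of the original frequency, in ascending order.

Frequencies that alias to 2.7 kHz are k·fs ± 2.7 kHz for integer k ≥ 0.
k=0: 2.7 kHz.
k=1: 12.55 kHz, 17.95 kHz.
k=2: 27.8 kHz, 33.2 kHz.
k=3: 43.05 kHz, 48.45 kHz.
k=4: 58.3 kHz, 63.7 kHz.
Within [21.7 kHz, 44.3 kHz]: 27.8 kHz, 33.2 kHz, 43.05 kHz.

27.8 kHz, 33.2 kHz, 43.05 kHz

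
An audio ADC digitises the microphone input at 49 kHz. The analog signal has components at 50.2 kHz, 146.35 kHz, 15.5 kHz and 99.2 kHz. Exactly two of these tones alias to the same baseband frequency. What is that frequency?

fs/2 = 24.5 kHz.
50.2 kHz mod fs = 1.2 kHz.
1.2 kHz ≤ fs/2 = 24.5 kHz, appears at 1.2 kHz.
146.35 kHz mod fs = 48.35 kHz.
48.35 kHz > fs/2 = 24.5 kHz, folds to fs − 48.35 kHz = 0.65 kHz.
15.5 kHz ≤ fs/2 = 24.5 kHz, passes unchanged.
99.2 kHz mod fs = 1.2 kHz.
1.2 kHz ≤ fs/2 = 24.5 kHz, appears at 1.2 kHz.
50.2 kHz and 99.2 kHz both map to 1.2 kHz.

1.2 kHz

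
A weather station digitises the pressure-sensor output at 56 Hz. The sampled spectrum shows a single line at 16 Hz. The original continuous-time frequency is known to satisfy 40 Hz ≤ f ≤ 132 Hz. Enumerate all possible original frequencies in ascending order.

Frequencies that alias to 16 Hz are k·fs ± 16 Hz for integer k ≥ 0.
k=0: 16 Hz.
k=1: 40 Hz, 72 Hz.
k=2: 96 Hz, 128 Hz.
k=3: 152 Hz, 184 Hz.
Within [40 Hz, 132 Hz]: 40 Hz, 72 Hz, 96 Hz, 128 Hz.

40 Hz, 72 Hz, 96 Hz, 128 Hz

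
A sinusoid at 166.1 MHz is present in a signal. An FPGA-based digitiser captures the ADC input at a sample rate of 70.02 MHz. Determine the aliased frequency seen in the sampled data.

26.06 MHz

166.1 MHz mod fs = 26.06 MHz.
26.06 MHz ≤ fs/2 = 35.01 MHz, appears at 26.06 MHz.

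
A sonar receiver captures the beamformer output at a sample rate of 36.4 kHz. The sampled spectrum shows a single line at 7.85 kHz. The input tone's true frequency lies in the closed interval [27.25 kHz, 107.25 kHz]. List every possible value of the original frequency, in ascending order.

28.55 kHz, 44.25 kHz, 64.95 kHz, 80.65 kHz, 101.35 kHz

Frequencies that alias to 7.85 kHz are k·fs ± 7.85 kHz for integer k ≥ 0.
k=0: 7.85 kHz.
k=1: 28.55 kHz, 44.25 kHz.
k=2: 64.95 kHz, 80.65 kHz.
k=3: 101.35 kHz, 117.05 kHz.
k=4: 137.75 kHz, 153.45 kHz.
Within [27.25 kHz, 107.25 kHz]: 28.55 kHz, 44.25 kHz, 64.95 kHz, 80.65 kHz, 101.35 kHz.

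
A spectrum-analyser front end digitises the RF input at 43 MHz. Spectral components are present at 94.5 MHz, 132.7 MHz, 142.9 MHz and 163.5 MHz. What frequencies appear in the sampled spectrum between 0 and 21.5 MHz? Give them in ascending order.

fs/2 = 21.5 MHz.
94.5 MHz mod fs = 8.5 MHz.
8.5 MHz ≤ fs/2 = 21.5 MHz, appears at 8.5 MHz.
132.7 MHz mod fs = 3.7 MHz.
3.7 MHz ≤ fs/2 = 21.5 MHz, appears at 3.7 MHz.
142.9 MHz mod fs = 13.9 MHz.
13.9 MHz ≤ fs/2 = 21.5 MHz, appears at 13.9 MHz.
163.5 MHz mod fs = 34.5 MHz.
34.5 MHz > fs/2 = 21.5 MHz, folds to fs − 34.5 MHz = 8.5 MHz.
Distinct values: {3.7 MHz, 8.5 MHz, 13.9 MHz}.

3.7 MHz, 8.5 MHz, 13.9 MHz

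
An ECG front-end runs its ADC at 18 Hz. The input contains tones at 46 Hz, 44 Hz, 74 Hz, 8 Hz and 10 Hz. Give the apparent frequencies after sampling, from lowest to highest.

2 Hz, 8 Hz

fs/2 = 9 Hz.
46 Hz mod fs = 10 Hz.
10 Hz > fs/2 = 9 Hz, folds to fs − 10 Hz = 8 Hz.
44 Hz mod fs = 8 Hz.
8 Hz ≤ fs/2 = 9 Hz, appears at 8 Hz.
74 Hz mod fs = 2 Hz.
2 Hz ≤ fs/2 = 9 Hz, appears at 2 Hz.
8 Hz ≤ fs/2 = 9 Hz, passes unchanged.
10 Hz > fs/2 = 9 Hz, folds to fs − 10 Hz = 8 Hz.
Distinct values: {2 Hz, 8 Hz}.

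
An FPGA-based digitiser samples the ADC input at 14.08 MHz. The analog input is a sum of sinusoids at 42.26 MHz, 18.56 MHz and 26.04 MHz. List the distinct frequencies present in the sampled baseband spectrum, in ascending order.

0.02 MHz, 2.12 MHz, 4.48 MHz

fs/2 = 7.04 MHz.
42.26 MHz mod fs = 0.02 MHz.
0.02 MHz ≤ fs/2 = 7.04 MHz, appears at 0.02 MHz.
18.56 MHz mod fs = 4.48 MHz.
4.48 MHz ≤ fs/2 = 7.04 MHz, appears at 4.48 MHz.
26.04 MHz mod fs = 11.96 MHz.
11.96 MHz > fs/2 = 7.04 MHz, folds to fs − 11.96 MHz = 2.12 MHz.
Distinct values: {0.02 MHz, 2.12 MHz, 4.48 MHz}.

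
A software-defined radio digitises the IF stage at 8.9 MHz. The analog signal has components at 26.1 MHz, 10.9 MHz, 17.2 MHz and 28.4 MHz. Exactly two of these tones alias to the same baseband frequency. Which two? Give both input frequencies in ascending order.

17.2 MHz, 26.1 MHz

fs/2 = 4.45 MHz.
26.1 MHz mod fs = 8.3 MHz.
8.3 MHz > fs/2 = 4.45 MHz, folds to fs − 8.3 MHz = 0.6 MHz.
10.9 MHz mod fs = 2 MHz.
2 MHz ≤ fs/2 = 4.45 MHz, appears at 2 MHz.
17.2 MHz mod fs = 8.3 MHz.
8.3 MHz > fs/2 = 4.45 MHz, folds to fs − 8.3 MHz = 0.6 MHz.
28.4 MHz mod fs = 1.7 MHz.
1.7 MHz ≤ fs/2 = 4.45 MHz, appears at 1.7 MHz.
17.2 MHz and 26.1 MHz both map to 0.6 MHz.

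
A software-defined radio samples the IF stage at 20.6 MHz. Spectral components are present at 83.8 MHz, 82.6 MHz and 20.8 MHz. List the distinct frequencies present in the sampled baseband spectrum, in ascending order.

0.2 MHz, 1.4 MHz

fs/2 = 10.3 MHz.
83.8 MHz mod fs = 1.4 MHz.
1.4 MHz ≤ fs/2 = 10.3 MHz, appears at 1.4 MHz.
82.6 MHz mod fs = 0.2 MHz.
0.2 MHz ≤ fs/2 = 10.3 MHz, appears at 0.2 MHz.
20.8 MHz mod fs = 0.2 MHz.
0.2 MHz ≤ fs/2 = 10.3 MHz, appears at 0.2 MHz.
Distinct values: {0.2 MHz, 1.4 MHz}.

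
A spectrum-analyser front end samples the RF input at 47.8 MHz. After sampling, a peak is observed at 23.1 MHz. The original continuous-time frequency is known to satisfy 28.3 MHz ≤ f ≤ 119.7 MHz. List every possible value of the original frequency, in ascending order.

Frequencies that alias to 23.1 MHz are k·fs ± 23.1 MHz for integer k ≥ 0.
k=0: 23.1 MHz.
k=1: 24.7 MHz, 70.9 MHz.
k=2: 72.5 MHz, 118.7 MHz.
k=3: 120.3 MHz, 166.5 MHz.
Within [28.3 MHz, 119.7 MHz]: 70.9 MHz, 72.5 MHz, 118.7 MHz.

70.9 MHz, 72.5 MHz, 118.7 MHz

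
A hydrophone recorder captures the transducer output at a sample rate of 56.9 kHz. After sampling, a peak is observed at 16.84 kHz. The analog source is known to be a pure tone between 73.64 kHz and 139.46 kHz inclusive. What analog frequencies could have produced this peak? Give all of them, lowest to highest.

Frequencies that alias to 16.84 kHz are k·fs ± 16.84 kHz for integer k ≥ 0.
k=0: 16.84 kHz.
k=1: 40.06 kHz, 73.74 kHz.
k=2: 96.96 kHz, 130.64 kHz.
k=3: 153.86 kHz, 187.54 kHz.
Within [73.64 kHz, 139.46 kHz]: 73.74 kHz, 96.96 kHz, 130.64 kHz.

73.74 kHz, 96.96 kHz, 130.64 kHz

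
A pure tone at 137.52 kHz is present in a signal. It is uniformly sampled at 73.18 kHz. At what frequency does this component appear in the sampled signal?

137.52 kHz mod fs = 64.34 kHz.
64.34 kHz > fs/2 = 36.59 kHz, folds to fs − 64.34 kHz = 8.84 kHz.

8.84 kHz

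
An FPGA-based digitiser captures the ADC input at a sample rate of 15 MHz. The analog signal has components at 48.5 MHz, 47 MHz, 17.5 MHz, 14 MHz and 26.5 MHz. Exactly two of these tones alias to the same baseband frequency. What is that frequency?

3.5 MHz

fs/2 = 7.5 MHz.
48.5 MHz mod fs = 3.5 MHz.
3.5 MHz ≤ fs/2 = 7.5 MHz, appears at 3.5 MHz.
47 MHz mod fs = 2 MHz.
2 MHz ≤ fs/2 = 7.5 MHz, appears at 2 MHz.
17.5 MHz mod fs = 2.5 MHz.
2.5 MHz ≤ fs/2 = 7.5 MHz, appears at 2.5 MHz.
14 MHz > fs/2 = 7.5 MHz, folds to fs − 14 MHz = 1 MHz.
26.5 MHz mod fs = 11.5 MHz.
11.5 MHz > fs/2 = 7.5 MHz, folds to fs − 11.5 MHz = 3.5 MHz.
26.5 MHz and 48.5 MHz both map to 3.5 MHz.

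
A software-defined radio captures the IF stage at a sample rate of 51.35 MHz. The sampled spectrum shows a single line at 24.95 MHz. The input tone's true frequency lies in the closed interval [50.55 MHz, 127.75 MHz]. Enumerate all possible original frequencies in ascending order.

Frequencies that alias to 24.95 MHz are k·fs ± 24.95 MHz for integer k ≥ 0.
k=0: 24.95 MHz.
k=1: 26.4 MHz, 76.3 MHz.
k=2: 77.75 MHz, 127.65 MHz.
k=3: 129.1 MHz, 179 MHz.
Within [50.55 MHz, 127.75 MHz]: 76.3 MHz, 77.75 MHz, 127.65 MHz.

76.3 MHz, 77.75 MHz, 127.65 MHz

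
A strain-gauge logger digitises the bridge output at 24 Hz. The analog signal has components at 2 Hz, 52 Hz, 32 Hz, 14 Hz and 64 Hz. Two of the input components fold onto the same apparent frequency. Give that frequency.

8 Hz

fs/2 = 12 Hz.
2 Hz ≤ fs/2 = 12 Hz, passes unchanged.
52 Hz mod fs = 4 Hz.
4 Hz ≤ fs/2 = 12 Hz, appears at 4 Hz.
32 Hz mod fs = 8 Hz.
8 Hz ≤ fs/2 = 12 Hz, appears at 8 Hz.
14 Hz > fs/2 = 12 Hz, folds to fs − 14 Hz = 10 Hz.
64 Hz mod fs = 16 Hz.
16 Hz > fs/2 = 12 Hz, folds to fs − 16 Hz = 8 Hz.
32 Hz and 64 Hz both map to 8 Hz.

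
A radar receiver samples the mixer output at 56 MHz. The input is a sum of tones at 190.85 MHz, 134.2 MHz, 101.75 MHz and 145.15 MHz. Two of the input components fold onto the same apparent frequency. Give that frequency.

22.85 MHz

fs/2 = 28 MHz.
190.85 MHz mod fs = 22.85 MHz.
22.85 MHz ≤ fs/2 = 28 MHz, appears at 22.85 MHz.
134.2 MHz mod fs = 22.2 MHz.
22.2 MHz ≤ fs/2 = 28 MHz, appears at 22.2 MHz.
101.75 MHz mod fs = 45.75 MHz.
45.75 MHz > fs/2 = 28 MHz, folds to fs − 45.75 MHz = 10.25 MHz.
145.15 MHz mod fs = 33.15 MHz.
33.15 MHz > fs/2 = 28 MHz, folds to fs − 33.15 MHz = 22.85 MHz.
145.15 MHz and 190.85 MHz both map to 22.85 MHz.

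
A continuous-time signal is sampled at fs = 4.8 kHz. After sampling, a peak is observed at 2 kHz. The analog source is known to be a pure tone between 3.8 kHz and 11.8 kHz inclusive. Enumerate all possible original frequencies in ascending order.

Frequencies that alias to 2 kHz are k·fs ± 2 kHz for integer k ≥ 0.
k=0: 2 kHz.
k=1: 2.8 kHz, 6.8 kHz.
k=2: 7.6 kHz, 11.6 kHz.
k=3: 12.4 kHz, 16.4 kHz.
Within [3.8 kHz, 11.8 kHz]: 6.8 kHz, 7.6 kHz, 11.6 kHz.

6.8 kHz, 7.6 kHz, 11.6 kHz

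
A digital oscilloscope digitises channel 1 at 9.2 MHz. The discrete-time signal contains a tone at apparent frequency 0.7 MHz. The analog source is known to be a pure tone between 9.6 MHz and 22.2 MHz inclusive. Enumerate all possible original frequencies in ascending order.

9.9 MHz, 17.7 MHz, 19.1 MHz

Frequencies that alias to 0.7 MHz are k·fs ± 0.7 MHz for integer k ≥ 0.
k=0: 0.7 MHz.
k=1: 8.5 MHz, 9.9 MHz.
k=2: 17.7 MHz, 19.1 MHz.
k=3: 26.9 MHz, 28.3 MHz.
Within [9.6 MHz, 22.2 MHz]: 9.9 MHz, 17.7 MHz, 19.1 MHz.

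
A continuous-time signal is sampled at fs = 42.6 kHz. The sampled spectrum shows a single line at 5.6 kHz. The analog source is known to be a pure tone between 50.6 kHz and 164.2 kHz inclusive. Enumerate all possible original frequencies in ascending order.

79.6 kHz, 90.8 kHz, 122.2 kHz, 133.4 kHz

Frequencies that alias to 5.6 kHz are k·fs ± 5.6 kHz for integer k ≥ 0.
k=0: 5.6 kHz.
k=1: 37 kHz, 48.2 kHz.
k=2: 79.6 kHz, 90.8 kHz.
k=3: 122.2 kHz, 133.4 kHz.
k=4: 164.8 kHz, 176 kHz.
Within [50.6 kHz, 164.2 kHz]: 79.6 kHz, 90.8 kHz, 122.2 kHz, 133.4 kHz.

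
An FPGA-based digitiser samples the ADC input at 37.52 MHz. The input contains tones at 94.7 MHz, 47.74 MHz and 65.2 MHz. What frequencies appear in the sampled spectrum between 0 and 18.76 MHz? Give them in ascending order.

fs/2 = 18.76 MHz.
94.7 MHz mod fs = 19.66 MHz.
19.66 MHz > fs/2 = 18.76 MHz, folds to fs − 19.66 MHz = 17.86 MHz.
47.74 MHz mod fs = 10.22 MHz.
10.22 MHz ≤ fs/2 = 18.76 MHz, appears at 10.22 MHz.
65.2 MHz mod fs = 27.68 MHz.
27.68 MHz > fs/2 = 18.76 MHz, folds to fs − 27.68 MHz = 9.84 MHz.
Distinct values: {9.84 MHz, 10.22 MHz, 17.86 MHz}.

9.84 MHz, 10.22 MHz, 17.86 MHz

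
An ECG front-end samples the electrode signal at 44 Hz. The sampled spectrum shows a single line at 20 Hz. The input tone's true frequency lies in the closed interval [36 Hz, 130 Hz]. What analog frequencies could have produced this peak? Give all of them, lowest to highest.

64 Hz, 68 Hz, 108 Hz, 112 Hz

Frequencies that alias to 20 Hz are k·fs ± 20 Hz for integer k ≥ 0.
k=0: 20 Hz.
k=1: 24 Hz, 64 Hz.
k=2: 68 Hz, 108 Hz.
k=3: 112 Hz, 152 Hz.
k=4: 156 Hz, 196 Hz.
Within [36 Hz, 130 Hz]: 64 Hz, 68 Hz, 108 Hz, 112 Hz.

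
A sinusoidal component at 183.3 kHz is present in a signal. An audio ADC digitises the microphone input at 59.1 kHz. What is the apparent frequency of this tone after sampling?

183.3 kHz mod fs = 6 kHz.
6 kHz ≤ fs/2 = 29.55 kHz, appears at 6 kHz.

6 kHz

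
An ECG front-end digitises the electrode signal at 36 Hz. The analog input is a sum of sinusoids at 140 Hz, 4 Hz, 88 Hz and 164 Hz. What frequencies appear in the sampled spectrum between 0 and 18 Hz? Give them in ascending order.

fs/2 = 18 Hz.
140 Hz mod fs = 32 Hz.
32 Hz > fs/2 = 18 Hz, folds to fs − 32 Hz = 4 Hz.
4 Hz ≤ fs/2 = 18 Hz, passes unchanged.
88 Hz mod fs = 16 Hz.
16 Hz ≤ fs/2 = 18 Hz, appears at 16 Hz.
164 Hz mod fs = 20 Hz.
20 Hz > fs/2 = 18 Hz, folds to fs − 20 Hz = 16 Hz.
Distinct values: {4 Hz, 16 Hz}.

4 Hz, 16 Hz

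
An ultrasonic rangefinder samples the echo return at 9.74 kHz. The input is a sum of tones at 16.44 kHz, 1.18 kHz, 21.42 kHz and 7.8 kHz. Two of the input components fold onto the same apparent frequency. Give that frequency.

fs/2 = 4.87 kHz.
16.44 kHz mod fs = 6.7 kHz.
6.7 kHz > fs/2 = 4.87 kHz, folds to fs − 6.7 kHz = 3.04 kHz.
1.18 kHz ≤ fs/2 = 4.87 kHz, passes unchanged.
21.42 kHz mod fs = 1.94 kHz.
1.94 kHz ≤ fs/2 = 4.87 kHz, appears at 1.94 kHz.
7.8 kHz > fs/2 = 4.87 kHz, folds to fs − 7.8 kHz = 1.94 kHz.
7.8 kHz and 21.42 kHz both map to 1.94 kHz.

1.94 kHz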